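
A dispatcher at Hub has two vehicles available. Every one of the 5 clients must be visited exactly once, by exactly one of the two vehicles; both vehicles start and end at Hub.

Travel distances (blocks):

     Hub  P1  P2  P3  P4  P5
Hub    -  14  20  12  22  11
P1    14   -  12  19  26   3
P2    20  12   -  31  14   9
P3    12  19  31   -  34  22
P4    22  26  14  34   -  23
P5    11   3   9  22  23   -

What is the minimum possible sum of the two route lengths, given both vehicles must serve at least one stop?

86 blocks — the smallest possible combined total.

Try each way of splitting the stops between the two vehicles (each non-empty) and, for each split, find the best tour for each vehicle:
  {P1} + {P2, P3, P4, P5}: 28 + 79 = 107
  {P2} + {P1, P3, P4, P5}: 40 + 79 = 119
  {P1, P2} + {P3, P4, P5}: 46 + 79 = 125
  {P3} + {P1, P2, P4, P5}: 24 + 62 = 86
  {P1, P3} + {P2, P4, P5}: 45 + 56 = 101
  {P2, P3} + {P1, P4, P5}: 63 + 62 = 125
  … (15 splits in total)
Best: vehicle 1 Hub → P3 → Hub = 24; vehicle 2 Hub → P1 → P5 → P2 → P4 → Hub = 62; combined 86.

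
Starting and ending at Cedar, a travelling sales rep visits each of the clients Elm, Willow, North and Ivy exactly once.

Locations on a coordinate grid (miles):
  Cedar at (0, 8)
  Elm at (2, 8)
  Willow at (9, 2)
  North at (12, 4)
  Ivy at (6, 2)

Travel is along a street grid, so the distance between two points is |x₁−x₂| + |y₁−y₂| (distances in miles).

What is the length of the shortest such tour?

Cedar - Elm - Willow - North - Ivy - Cedar: 2+13+5+8+12 = 40
Cedar - Elm - Willow - Ivy - North - Cedar: 2+13+3+8+16 = 42
Cedar - Elm - North - Willow - Ivy - Cedar: 2+14+5+3+12 = 36
Cedar - Elm - North - Ivy - Willow - Cedar: 2+14+8+3+15 = 42
Cedar - Elm - Ivy - Willow - North - Cedar: 2+10+3+5+16 = 36
Cedar - Elm - Ivy - North - Willow - Cedar: 2+10+8+5+15 = 40
Cedar - Willow - Elm - North - Ivy - Cedar: 15+13+14+8+12 = 62
Cedar - Willow - Elm - Ivy - North - Cedar: 15+13+10+8+16 = 62
Cedar - Willow - North - Elm - Ivy - Cedar: 15+5+14+10+12 = 56
Cedar - Willow - Ivy - Elm - North - Cedar: 15+3+10+14+16 = 58
Cedar - North - Elm - Willow - Ivy - Cedar: 16+14+13+3+12 = 58
Cedar - North - Willow - Elm - Ivy - Cedar: 16+5+13+10+12 = 56
The minimum is 36.
One optimal route: Cedar → Elm → North → Willow → Ivy → Cedar (or its reverse).

Minimum total distance: 36 miles.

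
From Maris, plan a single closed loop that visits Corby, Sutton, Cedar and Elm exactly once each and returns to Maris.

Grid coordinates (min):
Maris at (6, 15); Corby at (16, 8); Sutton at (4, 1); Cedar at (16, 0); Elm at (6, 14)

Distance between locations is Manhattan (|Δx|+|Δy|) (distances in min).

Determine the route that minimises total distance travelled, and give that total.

54 min — the shortest possible round trip.

With 4 stops there are 4!/2 = 12 distinct round trips (a route and its reverse cost the same).
Maris-Corby-Sutton-Cedar-Elm-Maris: 17+19+13+24+1 = 74
Maris-Corby-Sutton-Elm-Cedar-Maris: 17+19+15+24+25 = 100
Maris-Corby-Cedar-Sutton-Elm-Maris: 17+8+13+15+1 = 54
Maris-Corby-Cedar-Elm-Sutton-Maris: 17+8+24+15+16 = 80
Maris-Corby-Elm-Sutton-Cedar-Maris: 17+16+15+13+25 = 86
Maris-Corby-Elm-Cedar-Sutton-Maris: 17+16+24+13+16 = 86
Maris-Sutton-Corby-Cedar-Elm-Maris: 16+19+8+24+1 = 68
Maris-Sutton-Corby-Elm-Cedar-Maris: 16+19+16+24+25 = 100
Maris-Sutton-Cedar-Corby-Elm-Maris: 16+13+8+16+1 = 54
Maris-Sutton-Elm-Corby-Cedar-Maris: 16+15+16+8+25 = 80
Maris-Cedar-Corby-Sutton-Elm-Maris: 25+8+19+15+1 = 68
Maris-Cedar-Sutton-Corby-Elm-Maris: 25+13+19+16+1 = 74
The minimum is 54.
One optimal route: Maris → Corby → Cedar → Sutton → Elm → Maris (or its reverse).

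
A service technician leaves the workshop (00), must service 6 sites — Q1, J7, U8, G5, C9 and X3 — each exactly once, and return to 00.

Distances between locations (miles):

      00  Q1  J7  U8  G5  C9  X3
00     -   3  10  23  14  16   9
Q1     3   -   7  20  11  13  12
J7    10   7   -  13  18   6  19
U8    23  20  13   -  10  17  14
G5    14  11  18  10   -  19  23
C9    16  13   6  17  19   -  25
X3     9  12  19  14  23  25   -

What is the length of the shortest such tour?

With 6 stops there are 6!/2 = 360 distinct round trips (a route and its reverse cost the same).
00 - Q1 - J7 - U8 - G5 - C9 - X3 - 00: 3+7+13+10+19+25+9 = 86
00 - Q1 - J7 - U8 - G5 - X3 - C9 - 00: 3+7+13+10+23+25+16 = 97
00 - Q1 - J7 - U8 - C9 - G5 - X3 - 00: 3+7+13+17+19+23+9 = 91
00 - Q1 - J7 - U8 - C9 - X3 - G5 - 00: 3+7+13+17+25+23+14 = 102
00 - Q1 - J7 - U8 - X3 - G5 - C9 - 00: 3+7+13+14+23+19+16 = 95
00 - Q1 - J7 - U8 - X3 - C9 - G5 - 00: 3+7+13+14+25+19+14 = 95
00 - Q1 - J7 - G5 - U8 - C9 - X3 - 00: 3+7+18+10+17+25+9 = 89
00 - Q1 - J7 - G5 - U8 - X3 - C9 - 00: 3+7+18+10+14+25+16 = 93
… (352 more)
00 - Q1 - J7 - C9 - G5 - U8 - X3 - 00: 3+7+6+19+10+14+9 = 68  ← best
The minimum is 68.
One optimal route: 00 → Q1 → J7 → C9 → G5 → U8 → X3 → 00 (or its reverse).

Shortest round trip = 68 miles.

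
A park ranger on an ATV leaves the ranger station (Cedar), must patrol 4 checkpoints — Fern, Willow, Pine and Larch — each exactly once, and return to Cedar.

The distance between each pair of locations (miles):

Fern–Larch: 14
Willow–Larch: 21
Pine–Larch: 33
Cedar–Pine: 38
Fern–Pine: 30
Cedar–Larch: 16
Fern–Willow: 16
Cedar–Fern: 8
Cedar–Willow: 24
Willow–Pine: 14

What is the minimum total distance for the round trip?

With 4 stops there are 4!/2 = 12 distinct round trips (a route and its reverse cost the same).
Cedar-Fern-Willow-Pine-Larch-Cedar: 8+16+14+33+16 = 87
Cedar-Fern-Willow-Larch-Pine-Cedar: 8+16+21+33+38 = 116
Cedar-Fern-Pine-Willow-Larch-Cedar: 8+30+14+21+16 = 89
Cedar-Fern-Pine-Larch-Willow-Cedar: 8+30+33+21+24 = 116
Cedar-Fern-Larch-Willow-Pine-Cedar: 8+14+21+14+38 = 95
Cedar-Fern-Larch-Pine-Willow-Cedar: 8+14+33+14+24 = 93
Cedar-Willow-Fern-Pine-Larch-Cedar: 24+16+30+33+16 = 119
Cedar-Willow-Fern-Larch-Pine-Cedar: 24+16+14+33+38 = 125
Cedar-Willow-Pine-Fern-Larch-Cedar: 24+14+30+14+16 = 98
Cedar-Willow-Larch-Fern-Pine-Cedar: 24+21+14+30+38 = 127
Cedar-Pine-Fern-Willow-Larch-Cedar: 38+30+16+21+16 = 121
Cedar-Pine-Willow-Fern-Larch-Cedar: 38+14+16+14+16 = 98
The minimum is 87.
One optimal route: Cedar → Fern → Willow → Pine → Larch → Cedar (or its reverse).

87 miles — the shortest possible round trip.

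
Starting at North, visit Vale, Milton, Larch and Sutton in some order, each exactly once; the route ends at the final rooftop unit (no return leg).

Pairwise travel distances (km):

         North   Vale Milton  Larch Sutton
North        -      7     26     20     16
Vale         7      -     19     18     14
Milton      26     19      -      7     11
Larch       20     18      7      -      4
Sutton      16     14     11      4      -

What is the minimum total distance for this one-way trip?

There are 4! = 24 possible orderings.
North → Vale → Milton → Larch → Sutton: 7+19+7+4 = 37
North → Vale → Milton → Sutton → Larch: 7+19+11+4 = 41
North → Vale → Larch → Milton → Sutton: 7+18+7+11 = 43
North → Vale → Larch → Sutton → Milton: 7+18+4+11 = 40
North → Vale → Sutton → Milton → Larch: 7+14+11+7 = 39
North → Vale → Sutton → Larch → Milton: 7+14+4+7 = 32
North → Milton → Vale → Larch → Sutton: 26+19+18+4 = 67
North → Milton → Vale → Sutton → Larch: 26+19+14+4 = 63
North → Milton → Larch → Vale → Sutton: 26+7+18+14 = 65
North → Milton → Larch → Sutton → Vale: 26+7+4+14 = 51
North → Milton → Sutton → Vale → Larch: 26+11+14+18 = 69
North → Milton → Sutton → Larch → Vale: 26+11+4+18 = 59
North → Larch → Vale → Milton → Sutton: 20+18+19+11 = 68
North → Larch → Vale → Sutton → Milton: 20+18+14+11 = 63
… (10 more)
The minimum is 32.
One shortest path: North → Vale → Sutton → Larch → Milton.

Minimum one-way distance = 32 km.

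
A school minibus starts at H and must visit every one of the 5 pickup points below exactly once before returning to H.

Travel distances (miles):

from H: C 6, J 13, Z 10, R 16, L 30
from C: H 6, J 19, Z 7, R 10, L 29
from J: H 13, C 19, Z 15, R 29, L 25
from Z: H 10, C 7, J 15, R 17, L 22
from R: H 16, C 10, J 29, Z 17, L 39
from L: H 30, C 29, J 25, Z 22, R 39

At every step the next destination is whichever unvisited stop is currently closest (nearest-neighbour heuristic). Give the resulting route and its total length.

From H: distances to unvisited — C=6, Z=10, J=13, R=16, L=30. Nearest is C (6).
From C: distances to unvisited — Z=7, R=10, J=19, L=29. Nearest is Z (7).
From Z: distances to unvisited — J=15, R=17, L=22. Nearest is J (15).
From J: distances to unvisited — L=25, R=29. Nearest is L (25).
From L: distances to unvisited — R=39. Nearest is R (39).
Return R→H: 16.
Total = 6 + 7 + 15 + 25 + 39 + 16 = 108.

Total distance 108 miles via the nearest-neighbour route H → C → Z → J → L → R → H.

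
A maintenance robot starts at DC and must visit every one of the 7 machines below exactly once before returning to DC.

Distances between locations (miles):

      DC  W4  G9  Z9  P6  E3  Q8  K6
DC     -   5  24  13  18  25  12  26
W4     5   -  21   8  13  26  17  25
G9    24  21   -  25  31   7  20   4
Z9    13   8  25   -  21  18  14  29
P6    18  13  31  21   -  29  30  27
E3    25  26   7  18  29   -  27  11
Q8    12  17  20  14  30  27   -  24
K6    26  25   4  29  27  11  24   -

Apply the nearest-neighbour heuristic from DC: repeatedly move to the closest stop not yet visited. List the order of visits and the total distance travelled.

Nearest-neighbour total = 109 miles; route DC → W4 → Z9 → Q8 → G9 → K6 → E3 → P6 → DC.

At DC the remaining stops are W4 5, Q8 12, Z9 13, P6 18, G9 24, E3 25, K6 26; go to W4.
At W4 the remaining stops are Z9 8, P6 13, Q8 17, G9 21, K6 25, E3 26; go to Z9.
At Z9 the remaining stops are Q8 14, E3 18, P6 21, G9 25, K6 29; go to Q8.
At Q8 the remaining stops are G9 20, K6 24, E3 27, P6 30; go to G9.
At G9 the remaining stops are K6 4, E3 7, P6 31; go to K6.
At K6 the remaining stops are E3 11, P6 27; go to E3.
At E3 the remaining stops are P6 29; go to P6.
Return P6→DC: 18.
Total = 5 + 8 + 14 + 20 + 4 + 11 + 29 + 18 = 109.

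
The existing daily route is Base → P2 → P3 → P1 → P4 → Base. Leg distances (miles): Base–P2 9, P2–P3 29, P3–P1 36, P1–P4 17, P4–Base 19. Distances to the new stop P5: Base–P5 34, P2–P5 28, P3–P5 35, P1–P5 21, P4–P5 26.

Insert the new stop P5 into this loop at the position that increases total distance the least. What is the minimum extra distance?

Minimum extra distance: 20 miles, inserting P5 between P3 and P1.

Insertion cost between consecutive stops i–j is d(i,P5) + d(P5,j) − d(i,j):
  between Base and P2: 34 + 28 − 9 = 53
  between P2 and P3: 28 + 35 − 29 = 34
  between P3 and P1: 35 + 21 − 36 = 20
  between P1 and P4: 21 + 26 − 17 = 30
  between P4 and Base: 26 + 34 − 19 = 41
Cheapest insertion is between P3 and P1, adding 20.
New total = 110 + 20 = 130.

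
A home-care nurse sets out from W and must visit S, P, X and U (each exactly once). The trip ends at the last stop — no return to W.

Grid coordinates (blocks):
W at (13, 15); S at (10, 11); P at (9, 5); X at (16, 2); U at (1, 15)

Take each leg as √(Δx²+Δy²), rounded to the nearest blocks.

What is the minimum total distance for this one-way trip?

Shortest open route: 36 blocks.

There are 4! = 24 possible orderings.
W→S→P→X→U: 5+6+8+20 = 39
W→S→P→U→X: 5+6+13+20 = 44
W→S→X→P→U: 5+11+8+13 = 37
W→S→X→U→P: 5+11+20+13 = 49
W→S→U→P→X: 5+10+13+8 = 36
W→S→U→X→P: 5+10+20+8 = 43
W→P→S→X→U: 11+6+11+20 = 48
W→P→S→U→X: 11+6+10+20 = 47
W→P→X→S→U: 11+8+11+10 = 40
W→P→X→U→S: 11+8+20+10 = 49
W→P→U→S→X: 11+13+10+11 = 45
W→P→U→X→S: 11+13+20+11 = 55
W→X→S→P→U: 13+11+6+13 = 43
W→X→S→U→P: 13+11+10+13 = 47
… (10 more)
The minimum is 36.
One shortest path: W → S → U → P → X.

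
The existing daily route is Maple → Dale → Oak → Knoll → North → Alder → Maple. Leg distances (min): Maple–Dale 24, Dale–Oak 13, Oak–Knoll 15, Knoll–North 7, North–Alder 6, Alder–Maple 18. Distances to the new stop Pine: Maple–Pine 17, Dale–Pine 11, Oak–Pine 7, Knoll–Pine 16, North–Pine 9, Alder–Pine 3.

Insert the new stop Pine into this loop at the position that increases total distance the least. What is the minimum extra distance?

Insertion cost between consecutive stops i–j is d(i,Pine) + d(Pine,j) − d(i,j):
  between Maple and Dale: 17 + 11 − 24 = 4
  between Dale and Oak: 11 + 7 − 13 = 5
  between Oak and Knoll: 7 + 16 − 15 = 8
  between Knoll and North: 16 + 9 − 7 = 18
  between North and Alder: 9 + 3 − 6 = 6
  between Alder and Maple: 3 + 17 − 18 = 2
Cheapest insertion is between Alder and Maple, adding 2.
New total = 83 + 2 = 85.

Minimum extra distance: 2 min, inserting Pine between Alder and Maple.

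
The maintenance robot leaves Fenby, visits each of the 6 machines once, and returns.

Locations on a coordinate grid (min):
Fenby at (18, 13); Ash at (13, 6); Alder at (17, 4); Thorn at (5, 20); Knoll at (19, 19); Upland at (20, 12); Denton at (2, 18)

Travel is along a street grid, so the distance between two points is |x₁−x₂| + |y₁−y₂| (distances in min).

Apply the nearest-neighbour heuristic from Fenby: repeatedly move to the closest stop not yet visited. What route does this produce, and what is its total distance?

At Fenby the remaining stops are Upland 3, Knoll 7, Alder 10, Ash 12, Thorn 20, Denton 21; go to Upland.
At Upland the remaining stops are Knoll 8, Alder 11, Ash 13, Thorn 23, Denton 24; go to Knoll.
At Knoll the remaining stops are Thorn 15, Alder 17, Denton 18, Ash 19; go to Thorn.
At Thorn the remaining stops are Denton 5, Ash 22, Alder 28; go to Denton.
At Denton the remaining stops are Ash 23, Alder 29; go to Ash.
At Ash the remaining stops are Alder 6; go to Alder.
Return Alder→Fenby: 10.
Total = 3 + 8 + 15 + 5 + 23 + 6 + 10 = 70.

Total distance 70 min via the nearest-neighbour route Fenby → Upland → Knoll → Thorn → Denton → Ash → Alder → Fenby.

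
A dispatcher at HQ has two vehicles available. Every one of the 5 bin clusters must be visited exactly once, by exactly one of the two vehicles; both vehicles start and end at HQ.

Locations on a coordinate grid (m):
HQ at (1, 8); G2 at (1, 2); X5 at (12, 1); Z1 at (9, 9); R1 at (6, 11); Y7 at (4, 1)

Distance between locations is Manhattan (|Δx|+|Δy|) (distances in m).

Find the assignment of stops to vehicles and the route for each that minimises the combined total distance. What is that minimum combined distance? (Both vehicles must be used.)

There are 2^4 − 1 = 15 ways to divide the 5 stops into two non-empty groups. For each, the best each vehicle can do is its own shortest tour through its group:
  {G2} + {X5, Z1, R1, Y7}: 12 + 42 = 54
  {X5} + {G2, Z1, R1, Y7}: 36 + 36 = 72
  {G2, X5} + {Z1, R1, Y7}: 36 + 36 = 72
  {Z1} + {G2, X5, R1, Y7}: 18 + 42 = 60
  {G2, Z1} + {X5, R1, Y7}: 30 + 42 = 72
  {X5, Z1} + {G2, R1, Y7}: 38 + 30 = 68
  … (15 splits in total)
Best: vehicle 1 HQ → G2 → HQ = 12; vehicle 2 HQ → R1 → Z1 → X5 → Y7 → HQ = 42; combined 54.

Minimum combined distance: 54 m.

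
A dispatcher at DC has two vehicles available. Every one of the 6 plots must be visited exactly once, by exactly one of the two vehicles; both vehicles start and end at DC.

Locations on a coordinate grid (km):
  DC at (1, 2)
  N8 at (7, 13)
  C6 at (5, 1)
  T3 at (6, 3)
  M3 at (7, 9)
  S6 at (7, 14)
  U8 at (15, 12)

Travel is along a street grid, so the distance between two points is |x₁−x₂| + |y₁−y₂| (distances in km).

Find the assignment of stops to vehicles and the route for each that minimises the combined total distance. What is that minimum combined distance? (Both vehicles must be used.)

Try each way of splitting the stops between the two vehicles (each non-empty) and, for each split, find the best tour for each vehicle:
  {N8} + {C6, T3, M3, S6, U8}: 34 + 54 = 88
  {C6} + {N8, T3, M3, S6, U8}: 10 + 52 = 62
  {N8, C6} + {T3, M3, S6, U8}: 36 + 52 = 88
  {T3} + {N8, C6, M3, S6, U8}: 12 + 54 = 66
  {N8, T3} + {C6, M3, S6, U8}: 34 + 54 = 88
  {C6, T3} + {N8, M3, S6, U8}: 14 + 52 = 66
  … (31 splits in total)
Best: vehicle 1 DC → C6 → DC = 10; vehicle 2 DC → N8 → S6 → U8 → M3 → T3 → DC = 52; combined 62.

62 km — the smallest possible combined total.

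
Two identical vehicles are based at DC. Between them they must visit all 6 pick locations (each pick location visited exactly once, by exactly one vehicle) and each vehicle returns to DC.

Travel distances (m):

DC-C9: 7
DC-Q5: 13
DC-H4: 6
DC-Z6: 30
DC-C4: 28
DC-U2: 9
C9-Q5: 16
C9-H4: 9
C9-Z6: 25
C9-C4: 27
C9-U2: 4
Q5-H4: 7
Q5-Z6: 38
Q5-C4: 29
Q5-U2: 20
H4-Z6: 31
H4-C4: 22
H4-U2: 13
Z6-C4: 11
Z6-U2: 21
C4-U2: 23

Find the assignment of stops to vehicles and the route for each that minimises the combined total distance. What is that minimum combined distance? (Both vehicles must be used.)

There are 2^5 − 1 = 31 ways to divide the 6 stops into two non-empty groups. For each, the best each vehicle can do is its own shortest tour through its group:
  {C9} + {Q5, H4, Z6, C4, U2}: 14 + 83 = 97
  {Q5} + {C9, H4, Z6, C4, U2}: 26 + 71 = 97
  {C9, Q5} + {H4, Z6, C4, U2}: 36 + 69 = 105
  {H4} + {C9, Q5, Z6, C4, U2}: 12 + 85 = 97
  {C9, H4} + {Q5, Z6, C4, U2}: 22 + 83 = 105
  {Q5, H4} + {C9, Z6, C4, U2}: 26 + 71 = 97
  … (31 splits in total)
Best: vehicle 1 DC → C9 → DC = 14; vehicle 2 DC → Q5 → H4 → C4 → Z6 → U2 → DC = 83; combined 97.

Minimum combined distance: 97 m.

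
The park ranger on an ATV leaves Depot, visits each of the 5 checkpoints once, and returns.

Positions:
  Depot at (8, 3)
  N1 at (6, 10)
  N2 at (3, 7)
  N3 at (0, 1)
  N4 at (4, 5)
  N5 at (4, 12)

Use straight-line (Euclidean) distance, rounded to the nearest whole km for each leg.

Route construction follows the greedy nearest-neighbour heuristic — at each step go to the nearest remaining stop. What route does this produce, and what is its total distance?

Depot → [N4:4 / N2:6 / N1:7 / N3:8 / N5:10] → N4 (4)
N4 → [N2:2 / N1:5 / N3:6 / N5:7] → N2 (2)
N2 → [N1:4 / N5:5 / N3:7] → N1 (4)
N1 → [N5:3 / N3:11] → N5 (3)
N5 → [N3:12] → N3 (12)
Return N3→Depot: 8.
Total = 4 + 2 + 4 + 3 + 12 + 8 = 33.

Nearest-neighbour total = 33 km; route Depot → N4 → N2 → N1 → N5 → N3 → Depot.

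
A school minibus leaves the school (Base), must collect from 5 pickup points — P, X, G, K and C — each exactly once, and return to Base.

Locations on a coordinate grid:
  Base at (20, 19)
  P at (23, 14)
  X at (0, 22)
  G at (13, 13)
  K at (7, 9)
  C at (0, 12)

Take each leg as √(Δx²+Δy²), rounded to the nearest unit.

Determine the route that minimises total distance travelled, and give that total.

Minimum total distance: 61.

There are 60 distinct closed tours to check (reversals are equivalent).
Base→P→X→G→K→C→Base: 6+24+16+7+8+21 = 82
Base→P→X→G→C→K→Base: 6+24+16+13+8+16 = 83
Base→P→X→K→G→C→Base: 6+24+15+7+13+21 = 86
Base→P→X→K→C→G→Base: 6+24+15+8+13+9 = 75
Base→P→X→C→G→K→Base: 6+24+10+13+7+16 = 76
Base→P→X→C→K→G→Base: 6+24+10+8+7+9 = 64
Base→P→G→X→K→C→Base: 6+10+16+15+8+21 = 76
Base→P→G→X→C→K→Base: 6+10+16+10+8+16 = 66
Base→P→G→K→X→C→Base: 6+10+7+15+10+21 = 69
Base→P→G→K→C→X→Base: 6+10+7+8+10+20 = 61
Base→P→G→C→X→K→Base: 6+10+13+10+15+16 = 70
Base→P→G→C→K→X→Base: 6+10+13+8+15+20 = 72
Base→P→K→X→G→C→Base: 6+17+15+16+13+21 = 88
Base→P→K→X→C→G→Base: 6+17+15+10+13+9 = 70
… (46 more)
The minimum is 61.
One optimal route: Base → P → G → K → C → X → Base (or its reverse).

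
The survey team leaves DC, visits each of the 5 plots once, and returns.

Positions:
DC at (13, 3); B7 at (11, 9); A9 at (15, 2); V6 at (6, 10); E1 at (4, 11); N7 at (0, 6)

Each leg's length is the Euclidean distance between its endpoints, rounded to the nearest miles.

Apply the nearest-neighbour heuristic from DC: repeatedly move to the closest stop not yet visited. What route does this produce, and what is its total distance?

At DC the remaining stops are A9 2, B7 6, V6 10, E1 12, N7 13; go to A9.
At A9 the remaining stops are B7 8, V6 12, E1 14, N7 16; go to B7.
At B7 the remaining stops are V6 5, E1 7, N7 11; go to V6.
At V6 the remaining stops are E1 2, N7 7; go to E1.
At E1 the remaining stops are N7 6; go to N7.
Return N7→DC: 13.
Total = 2 + 8 + 5 + 2 + 6 + 13 = 36.

Nearest-neighbour total = 36 miles; route DC → A9 → B7 → V6 → E1 → N7 → DC.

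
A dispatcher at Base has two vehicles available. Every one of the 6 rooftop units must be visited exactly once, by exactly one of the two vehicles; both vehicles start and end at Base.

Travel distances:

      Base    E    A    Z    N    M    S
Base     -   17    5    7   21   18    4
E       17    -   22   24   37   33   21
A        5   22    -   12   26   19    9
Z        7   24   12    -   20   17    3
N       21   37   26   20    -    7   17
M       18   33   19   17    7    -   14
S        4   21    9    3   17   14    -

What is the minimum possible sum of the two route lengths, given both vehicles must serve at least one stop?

There are 2^5 − 1 = 31 ways to divide the 6 stops into two non-empty groups. For each, the best each vehicle can do is its own shortest tour through its group:
  {E} + {A, Z, N, M, S}: 34 + 58 = 92
  {A} + {E, Z, N, M, S}: 10 + 84 = 94
  {E, A} + {Z, N, M, S}: 44 + 52 = 96
  {Z} + {E, A, N, M, S}: 14 + 86 = 100
  {E, Z} + {A, N, M, S}: 48 + 52 = 100
  {A, Z} + {E, N, M, S}: 24 + 78 = 102
  … (31 splits in total)
Best: vehicle 1 Base → E → Base = 34; vehicle 2 Base → A → M → N → Z → S → Base = 58; combined 92.

92 — the smallest possible combined total.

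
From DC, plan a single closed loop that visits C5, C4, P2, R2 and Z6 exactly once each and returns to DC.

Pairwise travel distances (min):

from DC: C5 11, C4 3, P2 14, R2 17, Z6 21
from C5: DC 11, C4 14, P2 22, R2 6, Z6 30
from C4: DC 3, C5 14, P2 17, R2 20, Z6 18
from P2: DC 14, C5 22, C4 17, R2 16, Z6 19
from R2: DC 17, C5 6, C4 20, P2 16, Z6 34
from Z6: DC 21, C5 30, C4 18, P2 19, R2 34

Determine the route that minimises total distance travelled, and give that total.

Minimum total distance: 73 min.

There are 60 distinct closed tours to check (reversals are equivalent).
DC - C5 - C4 - P2 - R2 - Z6 - DC: 11+14+17+16+34+21 = 113
DC - C5 - C4 - P2 - Z6 - R2 - DC: 11+14+17+19+34+17 = 112
DC - C5 - C4 - R2 - P2 - Z6 - DC: 11+14+20+16+19+21 = 101
DC - C5 - C4 - R2 - Z6 - P2 - DC: 11+14+20+34+19+14 = 112
DC - C5 - C4 - Z6 - P2 - R2 - DC: 11+14+18+19+16+17 = 95
DC - C5 - C4 - Z6 - R2 - P2 - DC: 11+14+18+34+16+14 = 107
DC - C5 - P2 - C4 - R2 - Z6 - DC: 11+22+17+20+34+21 = 125
DC - C5 - P2 - C4 - Z6 - R2 - DC: 11+22+17+18+34+17 = 119
DC - C5 - P2 - R2 - C4 - Z6 - DC: 11+22+16+20+18+21 = 108
DC - C5 - P2 - R2 - Z6 - C4 - DC: 11+22+16+34+18+3 = 104
DC - C5 - P2 - Z6 - C4 - R2 - DC: 11+22+19+18+20+17 = 107
DC - C5 - P2 - Z6 - R2 - C4 - DC: 11+22+19+34+20+3 = 109
DC - C5 - R2 - C4 - P2 - Z6 - DC: 11+6+20+17+19+21 = 94
DC - C5 - R2 - C4 - Z6 - P2 - DC: 11+6+20+18+19+14 = 88
… (46 more)
DC - C5 - R2 - P2 - Z6 - C4 - DC: 11+6+16+19+18+3 = 73  ← best
The minimum is 73.
One optimal route: DC → C5 → R2 → P2 → Z6 → C4 → DC (or its reverse).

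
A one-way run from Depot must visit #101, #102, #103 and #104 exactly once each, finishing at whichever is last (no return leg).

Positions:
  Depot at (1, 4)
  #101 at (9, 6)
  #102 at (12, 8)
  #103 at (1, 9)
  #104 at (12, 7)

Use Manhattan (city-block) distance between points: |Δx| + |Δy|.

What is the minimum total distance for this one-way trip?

There are 4! = 24 possible orderings.
Depot → #101 → #102 → #103 → #104: 10+5+12+13 = 40
Depot → #101 → #102 → #104 → #103: 10+5+1+13 = 29
Depot → #101 → #103 → #102 → #104: 10+11+12+1 = 34
Depot → #101 → #103 → #104 → #102: 10+11+13+1 = 35
Depot → #101 → #104 → #102 → #103: 10+4+1+12 = 27
Depot → #101 → #104 → #103 → #102: 10+4+13+12 = 39
Depot → #102 → #101 → #103 → #104: 15+5+11+13 = 44
Depot → #102 → #101 → #104 → #103: 15+5+4+13 = 37
Depot → #102 → #103 → #101 → #104: 15+12+11+4 = 42
Depot → #102 → #103 → #104 → #101: 15+12+13+4 = 44
Depot → #102 → #104 → #101 → #103: 15+1+4+11 = 31
Depot → #102 → #104 → #103 → #101: 15+1+13+11 = 40
Depot → #103 → #101 → #102 → #104: 5+11+5+1 = 22
Depot → #103 → #101 → #104 → #102: 5+11+4+1 = 21
… (10 more)
The minimum is 21.
One shortest path: Depot → #103 → #101 → #104 → #102.

Shortest open route: 21.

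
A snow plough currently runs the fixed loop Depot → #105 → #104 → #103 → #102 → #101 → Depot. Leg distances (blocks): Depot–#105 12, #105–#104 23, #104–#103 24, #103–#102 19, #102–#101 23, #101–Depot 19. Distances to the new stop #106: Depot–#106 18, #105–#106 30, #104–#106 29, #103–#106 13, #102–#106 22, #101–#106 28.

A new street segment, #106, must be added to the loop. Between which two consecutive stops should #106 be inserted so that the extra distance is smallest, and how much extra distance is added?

Insertion cost between consecutive stops i–j is d(i,#106) + d(#106,j) − d(i,j):
  between Depot and #105: 18 + 30 − 12 = 36
  between #105 and #104: 30 + 29 − 23 = 36
  between #104 and #103: 29 + 13 − 24 = 18
  between #103 and #102: 13 + 22 − 19 = 16
  between #102 and #101: 22 + 28 − 23 = 27
  between #101 and Depot: 28 + 18 − 19 = 27
Cheapest insertion is between #103 and #102, adding 16.
New total = 120 + 16 = 136.

+16 blocks — insert #106 between #103 and #102.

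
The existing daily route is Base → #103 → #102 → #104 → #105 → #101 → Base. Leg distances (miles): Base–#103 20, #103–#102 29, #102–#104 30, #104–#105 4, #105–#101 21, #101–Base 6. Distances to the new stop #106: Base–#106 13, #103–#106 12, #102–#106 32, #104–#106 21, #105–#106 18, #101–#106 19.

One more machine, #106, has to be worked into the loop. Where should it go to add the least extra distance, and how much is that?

Insertion cost between consecutive stops i–j is d(i,#106) + d(#106,j) − d(i,j):
  between Base and #103: 13 + 12 − 20 = 5
  between #103 and #102: 12 + 32 − 29 = 15
  between #102 and #104: 32 + 21 − 30 = 23
  between #104 and #105: 21 + 18 − 4 = 35
  between #105 and #101: 18 + 19 − 21 = 16
  between #101 and Base: 19 + 13 − 6 = 26
Cheapest insertion is between Base and #103, adding 5.
New total = 110 + 5 = 115.

+5 miles — insert #106 between Base and #103.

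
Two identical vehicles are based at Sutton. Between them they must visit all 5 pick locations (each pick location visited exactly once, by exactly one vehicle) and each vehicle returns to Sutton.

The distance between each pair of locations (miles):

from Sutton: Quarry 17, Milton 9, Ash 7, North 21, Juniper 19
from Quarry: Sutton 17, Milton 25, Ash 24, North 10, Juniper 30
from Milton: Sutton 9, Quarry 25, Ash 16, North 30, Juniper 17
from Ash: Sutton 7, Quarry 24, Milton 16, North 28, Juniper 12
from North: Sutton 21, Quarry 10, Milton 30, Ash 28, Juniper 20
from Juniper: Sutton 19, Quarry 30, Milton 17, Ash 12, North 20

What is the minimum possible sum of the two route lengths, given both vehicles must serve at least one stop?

Minimum combined distance: 84 miles.

There are 2^4 − 1 = 15 ways to divide the 5 stops into two non-empty groups. For each, the best each vehicle can do is its own shortest tour through its group:
  {Quarry} + {Milton, Ash, North, Juniper}: 34 + 78 = 112
  {Milton} + {Quarry, Ash, North, Juniper}: 18 + 66 = 84
  {Quarry, Milton} + {Ash, North, Juniper}: 51 + 60 = 111
  {Ash} + {Quarry, Milton, North, Juniper}: 14 + 73 = 87
  {Quarry, Ash} + {Milton, North, Juniper}: 48 + 67 = 115
  {Milton, Ash} + {Quarry, North, Juniper}: 32 + 66 = 98
  … (15 splits in total)
Best: vehicle 1 Sutton → Milton → Sutton = 18; vehicle 2 Sutton → Quarry → North → Juniper → Ash → Sutton = 66; combined 84.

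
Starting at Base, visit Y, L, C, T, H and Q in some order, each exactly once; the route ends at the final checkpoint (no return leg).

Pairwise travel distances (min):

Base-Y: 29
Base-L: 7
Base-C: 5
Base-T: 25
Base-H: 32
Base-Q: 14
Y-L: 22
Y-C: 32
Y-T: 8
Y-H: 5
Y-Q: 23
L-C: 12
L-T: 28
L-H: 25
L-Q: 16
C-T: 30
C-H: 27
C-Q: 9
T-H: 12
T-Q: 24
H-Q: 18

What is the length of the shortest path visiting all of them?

Shortest open route: 59 min.

There are 6! = 720 possible orderings.
Base→Y→L→C→T→H→Q: 29+22+12+30+12+18 = 123
Base→Y→L→C→T→Q→H: 29+22+12+30+24+18 = 135
Base→Y→L→C→H→T→Q: 29+22+12+27+12+24 = 126
Base→Y→L→C→H→Q→T: 29+22+12+27+18+24 = 132
Base→Y→L→C→Q→T→H: 29+22+12+9+24+12 = 108
Base→Y→L→C→Q→H→T: 29+22+12+9+18+12 = 102
Base→Y→L→T→C→H→Q: 29+22+28+30+27+18 = 154
Base→Y→L→T→C→Q→H: 29+22+28+30+9+18 = 136
… (712 more)
Base→L→C→Q→H→Y→T: 7+12+9+18+5+8 = 59  ← best
The minimum is 59.
One shortest path: Base → L → C → Q → H → Y → T.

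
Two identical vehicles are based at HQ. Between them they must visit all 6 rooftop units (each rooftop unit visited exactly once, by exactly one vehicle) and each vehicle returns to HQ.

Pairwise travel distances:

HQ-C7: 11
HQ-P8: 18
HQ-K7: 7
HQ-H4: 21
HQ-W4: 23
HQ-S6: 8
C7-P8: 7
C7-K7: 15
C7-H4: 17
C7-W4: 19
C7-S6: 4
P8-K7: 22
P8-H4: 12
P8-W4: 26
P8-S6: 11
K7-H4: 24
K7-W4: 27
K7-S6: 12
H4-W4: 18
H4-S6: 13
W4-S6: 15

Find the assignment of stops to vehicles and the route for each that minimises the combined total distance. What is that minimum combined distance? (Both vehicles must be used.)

85 — the smallest possible combined total.

Check every non-empty split of the stops between the two vehicles; for each half take its own optimal tour:
  {C7} + {P8, K7, H4, W4, S6}: 22 + 82 = 104
  {P8} + {C7, K7, H4, W4, S6}: 36 + 79 = 115
  {C7, P8} + {K7, H4, W4, S6}: 36 + 72 = 108
  {K7} + {C7, P8, H4, W4, S6}: 14 + 71 = 85
  {C7, K7} + {P8, H4, W4, S6}: 33 + 71 = 104
  {P8, K7} + {C7, H4, W4, S6}: 47 + 69 = 116
  … (31 splits in total)
Best: vehicle 1 HQ → K7 → HQ = 14; vehicle 2 HQ → C7 → P8 → H4 → W4 → S6 → HQ = 71; combined 85.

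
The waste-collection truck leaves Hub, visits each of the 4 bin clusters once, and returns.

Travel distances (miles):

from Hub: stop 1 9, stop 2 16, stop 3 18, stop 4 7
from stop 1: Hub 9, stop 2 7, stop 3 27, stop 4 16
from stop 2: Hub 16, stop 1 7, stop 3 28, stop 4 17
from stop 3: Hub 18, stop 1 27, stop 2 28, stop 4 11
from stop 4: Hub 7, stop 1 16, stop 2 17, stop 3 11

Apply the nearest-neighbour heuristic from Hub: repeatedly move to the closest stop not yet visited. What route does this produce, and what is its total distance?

68 miles along Hub → stop 4 → stop 3 → stop 1 → stop 2 → Hub.

Hub → [stop 4:7 / stop 1:9 / stop 2:16 / stop 3:18] → stop 4 (7)
stop 4 → [stop 3:11 / stop 1:16 / stop 2:17] → stop 3 (11)
stop 3 → [stop 1:27 / stop 2:28] → stop 1 (27)
stop 1 → [stop 2:7] → stop 2 (7)
Return stop 2→Hub: 16.
Total = 7 + 11 + 27 + 7 + 16 = 68.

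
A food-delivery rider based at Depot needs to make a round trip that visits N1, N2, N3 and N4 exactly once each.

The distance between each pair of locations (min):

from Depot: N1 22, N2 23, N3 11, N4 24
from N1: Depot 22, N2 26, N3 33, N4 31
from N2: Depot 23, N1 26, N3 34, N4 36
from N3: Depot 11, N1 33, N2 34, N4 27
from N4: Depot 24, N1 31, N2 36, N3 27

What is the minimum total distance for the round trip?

With 4 stops there are 4!/2 = 12 distinct round trips (a route and its reverse cost the same).
Depot-N1-N2-N3-N4-Depot: 22+26+34+27+24 = 133
Depot-N1-N2-N4-N3-Depot: 22+26+36+27+11 = 122
Depot-N1-N3-N2-N4-Depot: 22+33+34+36+24 = 149
Depot-N1-N3-N4-N2-Depot: 22+33+27+36+23 = 141
Depot-N1-N4-N2-N3-Depot: 22+31+36+34+11 = 134
Depot-N1-N4-N3-N2-Depot: 22+31+27+34+23 = 137
Depot-N2-N1-N3-N4-Depot: 23+26+33+27+24 = 133
Depot-N2-N1-N4-N3-Depot: 23+26+31+27+11 = 118
Depot-N2-N3-N1-N4-Depot: 23+34+33+31+24 = 145
Depot-N2-N4-N1-N3-Depot: 23+36+31+33+11 = 134
Depot-N3-N1-N2-N4-Depot: 11+33+26+36+24 = 130
Depot-N3-N2-N1-N4-Depot: 11+34+26+31+24 = 126
The minimum is 118.
One optimal route: Depot → N2 → N1 → N4 → N3 → Depot (or its reverse).

Shortest round trip = 118 min.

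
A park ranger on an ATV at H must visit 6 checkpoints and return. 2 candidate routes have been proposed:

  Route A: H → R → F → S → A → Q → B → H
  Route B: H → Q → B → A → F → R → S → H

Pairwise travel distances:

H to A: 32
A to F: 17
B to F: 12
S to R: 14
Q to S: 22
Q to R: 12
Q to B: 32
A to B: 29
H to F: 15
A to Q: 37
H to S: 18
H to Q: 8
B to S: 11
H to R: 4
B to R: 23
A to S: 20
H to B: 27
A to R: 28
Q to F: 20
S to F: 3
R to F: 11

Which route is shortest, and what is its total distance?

Route A: 4 + 11 + 3 + 20 + 37 + 32 + 27 = 134
Route B: 8 + 32 + 29 + 17 + 11 + 14 + 18 = 129

Shortest is Route B, total 129.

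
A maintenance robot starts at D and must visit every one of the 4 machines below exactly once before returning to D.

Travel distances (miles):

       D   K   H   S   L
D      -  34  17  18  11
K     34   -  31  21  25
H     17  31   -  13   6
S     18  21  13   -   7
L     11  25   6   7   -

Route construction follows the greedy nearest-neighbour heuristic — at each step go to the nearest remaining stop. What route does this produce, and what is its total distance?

At D the remaining stops are L 11, H 17, S 18, K 34; go to L.
At L the remaining stops are H 6, S 7, K 25; go to H.
At H the remaining stops are S 13, K 31; go to S.
At S the remaining stops are K 21; go to K.
Return K→D: 34.
Total = 11 + 6 + 13 + 21 + 34 = 85.

85 miles along D → L → H → S → K → D.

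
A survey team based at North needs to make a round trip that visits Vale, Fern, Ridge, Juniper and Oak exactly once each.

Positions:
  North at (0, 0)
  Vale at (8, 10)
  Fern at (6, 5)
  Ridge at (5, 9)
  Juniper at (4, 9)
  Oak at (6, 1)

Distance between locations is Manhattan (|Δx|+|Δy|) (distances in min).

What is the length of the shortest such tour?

North-Vale-Fern-Ridge-Juniper-Oak-North: 18+7+5+1+10+7 = 48
North-Vale-Fern-Ridge-Oak-Juniper-North: 18+7+5+9+10+13 = 62
North-Vale-Fern-Juniper-Ridge-Oak-North: 18+7+6+1+9+7 = 48
North-Vale-Fern-Juniper-Oak-Ridge-North: 18+7+6+10+9+14 = 64
North-Vale-Fern-Oak-Ridge-Juniper-North: 18+7+4+9+1+13 = 52
North-Vale-Fern-Oak-Juniper-Ridge-North: 18+7+4+10+1+14 = 54
North-Vale-Ridge-Fern-Juniper-Oak-North: 18+4+5+6+10+7 = 50
North-Vale-Ridge-Fern-Oak-Juniper-North: 18+4+5+4+10+13 = 54
North-Vale-Ridge-Juniper-Fern-Oak-North: 18+4+1+6+4+7 = 40
North-Vale-Ridge-Juniper-Oak-Fern-North: 18+4+1+10+4+11 = 48
North-Vale-Ridge-Oak-Fern-Juniper-North: 18+4+9+4+6+13 = 54
North-Vale-Ridge-Oak-Juniper-Fern-North: 18+4+9+10+6+11 = 58
North-Vale-Juniper-Fern-Ridge-Oak-North: 18+5+6+5+9+7 = 50
North-Vale-Juniper-Fern-Oak-Ridge-North: 18+5+6+4+9+14 = 56
… (46 more)
North-Juniper-Ridge-Vale-Fern-Oak-North: 13+1+4+7+4+7 = 36  ← best
The minimum is 36.
One optimal route: North → Juniper → Ridge → Vale → Fern → Oak → North (or its reverse).

Minimum total distance: 36 min.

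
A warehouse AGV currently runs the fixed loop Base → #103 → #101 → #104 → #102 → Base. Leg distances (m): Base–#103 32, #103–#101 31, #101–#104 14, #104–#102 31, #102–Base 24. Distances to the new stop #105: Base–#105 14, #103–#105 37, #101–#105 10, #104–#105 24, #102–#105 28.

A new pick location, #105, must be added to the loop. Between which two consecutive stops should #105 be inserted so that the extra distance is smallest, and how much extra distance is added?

Insertion cost between consecutive stops i–j is d(i,#105) + d(#105,j) − d(i,j):
  between Base and #103: 14 + 37 − 32 = 19
  between #103 and #101: 37 + 10 − 31 = 16
  between #101 and #104: 10 + 24 − 14 = 20
  between #104 and #102: 24 + 28 − 31 = 21
  between #102 and Base: 28 + 14 − 24 = 18
Cheapest insertion is between #103 and #101, adding 16.
New total = 132 + 16 = 148.

Minimum extra distance: 16 m, inserting #105 between #103 and #101.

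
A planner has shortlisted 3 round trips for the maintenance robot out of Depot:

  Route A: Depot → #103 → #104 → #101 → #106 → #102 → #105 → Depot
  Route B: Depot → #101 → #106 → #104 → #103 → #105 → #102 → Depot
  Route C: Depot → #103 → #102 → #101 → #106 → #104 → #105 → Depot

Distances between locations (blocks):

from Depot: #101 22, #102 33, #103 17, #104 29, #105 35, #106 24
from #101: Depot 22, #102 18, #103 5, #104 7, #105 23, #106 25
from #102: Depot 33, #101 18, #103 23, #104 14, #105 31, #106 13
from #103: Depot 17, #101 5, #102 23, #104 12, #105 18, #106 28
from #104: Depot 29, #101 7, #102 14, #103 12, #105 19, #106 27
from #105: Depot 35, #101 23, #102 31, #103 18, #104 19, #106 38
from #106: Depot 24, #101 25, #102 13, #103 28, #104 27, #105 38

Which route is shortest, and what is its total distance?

Shortest is Route A, total 140 blocks.

Route A: 17 + 12 + 7 + 25 + 13 + 31 + 35 = 140
Route B: 22 + 25 + 27 + 12 + 18 + 31 + 33 = 168
Route C: 17 + 23 + 18 + 25 + 27 + 19 + 35 = 164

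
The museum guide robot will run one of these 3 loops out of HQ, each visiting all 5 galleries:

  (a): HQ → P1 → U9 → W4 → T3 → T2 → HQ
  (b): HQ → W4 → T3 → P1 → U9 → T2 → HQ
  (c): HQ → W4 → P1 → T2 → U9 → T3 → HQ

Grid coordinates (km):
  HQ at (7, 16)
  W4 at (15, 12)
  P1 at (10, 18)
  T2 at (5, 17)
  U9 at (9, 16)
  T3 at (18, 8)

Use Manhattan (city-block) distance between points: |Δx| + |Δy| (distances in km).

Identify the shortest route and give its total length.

(a): 5 + 3 + 10 + 7 + 22 + 3 = 50
(b): 12 + 7 + 18 + 3 + 5 + 3 = 48
(c): 12 + 11 + 6 + 5 + 17 + 19 = 70

48 km — (b) is the shortest.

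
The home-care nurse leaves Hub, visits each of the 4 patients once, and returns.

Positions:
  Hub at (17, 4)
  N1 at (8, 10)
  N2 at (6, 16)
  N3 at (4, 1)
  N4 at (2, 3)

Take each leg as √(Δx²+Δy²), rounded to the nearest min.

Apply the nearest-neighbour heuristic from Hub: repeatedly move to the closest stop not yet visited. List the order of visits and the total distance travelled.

Nearest-neighbour total = 47 min; route Hub → N1 → N2 → N4 → N3 → Hub.

From Hub: distances to unvisited — N1=11, N3=13, N4=15, N2=16. Nearest is N1 (11).
From N1: distances to unvisited — N2=6, N4=9, N3=10. Nearest is N2 (6).
From N2: distances to unvisited — N4=14, N3=15. Nearest is N4 (14).
From N4: distances to unvisited — N3=3. Nearest is N3 (3).
Return N3→Hub: 13.
Total = 11 + 6 + 14 + 3 + 13 = 47.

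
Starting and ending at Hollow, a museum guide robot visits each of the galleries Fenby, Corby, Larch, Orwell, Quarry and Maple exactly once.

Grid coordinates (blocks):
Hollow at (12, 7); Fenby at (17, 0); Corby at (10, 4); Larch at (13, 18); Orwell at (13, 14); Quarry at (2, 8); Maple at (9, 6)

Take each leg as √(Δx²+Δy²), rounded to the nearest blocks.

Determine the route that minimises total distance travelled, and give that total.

Minimum total distance: 52 blocks.

There are 360 distinct closed tours to check (reversals are equivalent).
Hollow → Fenby → Corby → Larch → Orwell → Quarry → Maple → Hollow: 9+8+14+4+13+7+3 = 58
Hollow → Fenby → Corby → Larch → Orwell → Maple → Quarry → Hollow: 9+8+14+4+9+7+10 = 61
Hollow → Fenby → Corby → Larch → Quarry → Orwell → Maple → Hollow: 9+8+14+15+13+9+3 = 71
Hollow → Fenby → Corby → Larch → Quarry → Maple → Orwell → Hollow: 9+8+14+15+7+9+7 = 69
Hollow → Fenby → Corby → Larch → Maple → Orwell → Quarry → Hollow: 9+8+14+13+9+13+10 = 76
Hollow → Fenby → Corby → Larch → Maple → Quarry → Orwell → Hollow: 9+8+14+13+7+13+7 = 71
Hollow → Fenby → Corby → Orwell → Larch → Quarry → Maple → Hollow: 9+8+10+4+15+7+3 = 56
Hollow → Fenby → Corby → Orwell → Larch → Maple → Quarry → Hollow: 9+8+10+4+13+7+10 = 61
… (352 more)
Hollow → Fenby → Corby → Maple → Quarry → Larch → Orwell → Hollow: 9+8+2+7+15+4+7 = 52  ← best
The minimum is 52.
One optimal route: Hollow → Fenby → Corby → Maple → Quarry → Larch → Orwell → Hollow (or its reverse).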